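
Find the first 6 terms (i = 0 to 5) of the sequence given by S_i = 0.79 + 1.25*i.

This is an arithmetic sequence.
i=0: S_0 = 0.79 + 1.25*0 = 0.79
i=1: S_1 = 0.79 + 1.25*1 = 2.04
i=2: S_2 = 0.79 + 1.25*2 = 3.29
i=3: S_3 = 0.79 + 1.25*3 = 4.54
i=4: S_4 = 0.79 + 1.25*4 = 5.79
i=5: S_5 = 0.79 + 1.25*5 = 7.04
The first 6 terms are: [0.79, 2.04, 3.29, 4.54, 5.79, 7.04]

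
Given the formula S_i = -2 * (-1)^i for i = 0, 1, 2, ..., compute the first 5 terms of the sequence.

This is a geometric sequence.
i=0: S_0 = -2 * (-1)^0 = -2
i=1: S_1 = -2 * (-1)^1 = 2
i=2: S_2 = -2 * (-1)^2 = -2
i=3: S_3 = -2 * (-1)^3 = 2
i=4: S_4 = -2 * (-1)^4 = -2
The first 5 terms are: [-2, 2, -2, 2, -2]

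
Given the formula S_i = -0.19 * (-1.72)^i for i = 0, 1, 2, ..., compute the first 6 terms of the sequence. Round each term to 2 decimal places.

This is a geometric sequence.
i=0: S_0 = -0.19 * (-1.72)^0 = -0.19
i=1: S_1 = -0.19 * (-1.72)^1 ≈ 0.33
i=2: S_2 = -0.19 * (-1.72)^2 ≈ -0.56
i=3: S_3 = -0.19 * (-1.72)^3 ≈ 0.97
i=4: S_4 = -0.19 * (-1.72)^4 ≈ -1.66
i=5: S_5 = -0.19 * (-1.72)^5 ≈ 2.86
The first 6 terms are: [-0.19, 0.33, -0.56, 0.97, -1.66, 2.86]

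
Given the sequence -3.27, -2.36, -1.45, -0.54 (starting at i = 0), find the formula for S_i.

Check differences: -2.36 - -3.27 = 0.91
-1.45 - -2.36 = 0.91
Common difference d = 0.91.
First term a = -3.27.
Formula: S_i = -3.27 + 0.91*i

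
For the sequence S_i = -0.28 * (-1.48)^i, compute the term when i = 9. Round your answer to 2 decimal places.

S_9 = -0.28 * (-1.48)^9 ≈ -0.28 * -34.0687 ≈ 9.54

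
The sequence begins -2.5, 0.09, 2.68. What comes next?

Differences: 0.09 - -2.5 = 2.59
This is an arithmetic sequence with common difference d = 2.59.
Next term = 2.68 + 2.59 = 5.27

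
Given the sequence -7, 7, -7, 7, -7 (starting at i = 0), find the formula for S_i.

Check ratios: 7 / -7 = -1.0
Common ratio r = -1.
First term a = -7.
Formula: S_i = -7 * (-1)^i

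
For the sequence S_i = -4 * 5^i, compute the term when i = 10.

S_10 = -4 * 5^10 = -4 * 9765625 = -39062500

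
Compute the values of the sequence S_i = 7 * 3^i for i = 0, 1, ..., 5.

This is a geometric sequence.
i=0: S_0 = 7 * 3^0 = 7
i=1: S_1 = 7 * 3^1 = 21
i=2: S_2 = 7 * 3^2 = 63
i=3: S_3 = 7 * 3^3 = 189
i=4: S_4 = 7 * 3^4 = 567
i=5: S_5 = 7 * 3^5 = 1701
The first 6 terms are: [7, 21, 63, 189, 567, 1701]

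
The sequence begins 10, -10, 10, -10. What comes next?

Ratios: -10 / 10 = -1.0
This is a geometric sequence with common ratio r = -1.
Next term = -10 * -1 = 10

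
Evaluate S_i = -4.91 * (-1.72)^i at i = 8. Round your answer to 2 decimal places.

S_8 = -4.91 * (-1.72)^8 ≈ -4.91 * 76.59979 ≈ -376.1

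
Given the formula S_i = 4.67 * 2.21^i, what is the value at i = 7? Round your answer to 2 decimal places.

S_7 = 4.67 * 2.21^7 ≈ 4.67 * 257.4814 ≈ 1202.44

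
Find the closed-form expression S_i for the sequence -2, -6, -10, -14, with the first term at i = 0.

Check differences: -6 - -2 = -4
-10 - -6 = -4
Common difference d = -4.
First term a = -2.
Formula: S_i = -2 - 4*i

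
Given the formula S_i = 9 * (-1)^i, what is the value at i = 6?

S_6 = 9 * (-1)^6 = 9 * 1 = 9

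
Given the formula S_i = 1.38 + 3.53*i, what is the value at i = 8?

S_8 = 1.38 + 3.53*8 = 1.38 + 28.24 = 29.62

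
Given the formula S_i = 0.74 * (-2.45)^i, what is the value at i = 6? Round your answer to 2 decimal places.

S_6 = 0.74 * (-2.45)^6 ≈ 0.74 * 216.2701 ≈ 160.04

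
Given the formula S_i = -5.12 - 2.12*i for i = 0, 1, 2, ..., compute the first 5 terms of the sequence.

This is an arithmetic sequence.
i=0: S_0 = -5.12 + -2.12*0 = -5.12
i=1: S_1 = -5.12 + -2.12*1 = -7.24
i=2: S_2 = -5.12 + -2.12*2 = -9.36
i=3: S_3 = -5.12 + -2.12*3 = -11.48
i=4: S_4 = -5.12 + -2.12*4 = -13.6
The first 5 terms are: [-5.12, -7.24, -9.36, -11.48, -13.6]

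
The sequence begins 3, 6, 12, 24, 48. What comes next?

Ratios: 6 / 3 = 2.0
This is a geometric sequence with common ratio r = 2.
Next term = 48 * 2 = 96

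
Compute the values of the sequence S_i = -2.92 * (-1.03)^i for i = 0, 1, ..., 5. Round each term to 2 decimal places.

This is a geometric sequence.
i=0: S_0 = -2.92 * (-1.03)^0 = -2.92
i=1: S_1 = -2.92 * (-1.03)^1 ≈ 3.01
i=2: S_2 = -2.92 * (-1.03)^2 ≈ -3.1
i=3: S_3 = -2.92 * (-1.03)^3 ≈ 3.19
i=4: S_4 = -2.92 * (-1.03)^4 ≈ -3.29
i=5: S_5 = -2.92 * (-1.03)^5 ≈ 3.39
The first 6 terms are: [-2.92, 3.01, -3.1, 3.19, -3.29, 3.39]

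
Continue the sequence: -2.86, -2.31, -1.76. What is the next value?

Differences: -2.31 - -2.86 = 0.55
This is an arithmetic sequence with common difference d = 0.55.
Next term = -1.76 + 0.55 = -1.21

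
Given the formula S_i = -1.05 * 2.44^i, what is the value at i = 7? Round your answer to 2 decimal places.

S_7 = -1.05 * 2.44^7 ≈ -1.05 * 514.907 ≈ -540.65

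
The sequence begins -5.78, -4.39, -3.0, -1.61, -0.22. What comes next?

Differences: -4.39 - -5.78 = 1.39
This is an arithmetic sequence with common difference d = 1.39.
Next term = -0.22 + 1.39 = 1.17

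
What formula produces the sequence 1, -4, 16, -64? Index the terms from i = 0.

Check ratios: -4 / 1 = -4.0
Common ratio r = -4.
First term a = 1.
Formula: S_i = 1 * (-4)^i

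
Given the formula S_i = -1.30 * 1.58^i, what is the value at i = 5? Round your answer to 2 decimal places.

S_5 = -1.3 * 1.58^5 ≈ -1.3 * 9.8466 ≈ -12.8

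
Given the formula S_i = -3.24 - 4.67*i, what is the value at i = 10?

S_10 = -3.24 + -4.67*10 = -3.24 + -46.7 = -49.94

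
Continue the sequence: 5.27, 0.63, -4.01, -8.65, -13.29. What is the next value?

Differences: 0.63 - 5.27 = -4.64
This is an arithmetic sequence with common difference d = -4.64.
Next term = -13.29 + -4.64 = -17.93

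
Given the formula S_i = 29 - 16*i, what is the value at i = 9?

S_9 = 29 + -16*9 = 29 + -144 = -115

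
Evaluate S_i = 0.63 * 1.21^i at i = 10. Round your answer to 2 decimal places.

S_10 = 0.63 * 1.21^10 ≈ 0.63 * 6.7275 ≈ 4.24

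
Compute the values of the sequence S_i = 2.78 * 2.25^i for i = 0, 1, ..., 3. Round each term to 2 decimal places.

This is a geometric sequence.
i=0: S_0 = 2.78 * 2.25^0 = 2.78
i=1: S_1 = 2.78 * 2.25^1 ≈ 6.26
i=2: S_2 = 2.78 * 2.25^2 ≈ 14.07
i=3: S_3 = 2.78 * 2.25^3 ≈ 31.67
The first 4 terms are: [2.78, 6.26, 14.07, 31.67]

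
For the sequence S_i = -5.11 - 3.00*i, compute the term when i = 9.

S_9 = -5.11 + -3.0*9 = -5.11 + -27.0 = -32.11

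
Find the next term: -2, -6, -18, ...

Ratios: -6 / -2 = 3.0
This is a geometric sequence with common ratio r = 3.
Next term = -18 * 3 = -54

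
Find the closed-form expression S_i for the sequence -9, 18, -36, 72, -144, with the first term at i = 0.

Check ratios: 18 / -9 = -2.0
Common ratio r = -2.
First term a = -9.
Formula: S_i = -9 * (-2)^i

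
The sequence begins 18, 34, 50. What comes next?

Differences: 34 - 18 = 16
This is an arithmetic sequence with common difference d = 16.
Next term = 50 + 16 = 66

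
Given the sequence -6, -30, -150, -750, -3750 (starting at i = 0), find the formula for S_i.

Check ratios: -30 / -6 = 5.0
Common ratio r = 5.
First term a = -6.
Formula: S_i = -6 * 5^i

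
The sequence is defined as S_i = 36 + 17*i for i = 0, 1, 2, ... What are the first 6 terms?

This is an arithmetic sequence.
i=0: S_0 = 36 + 17*0 = 36
i=1: S_1 = 36 + 17*1 = 53
i=2: S_2 = 36 + 17*2 = 70
i=3: S_3 = 36 + 17*3 = 87
i=4: S_4 = 36 + 17*4 = 104
i=5: S_5 = 36 + 17*5 = 121
The first 6 terms are: [36, 53, 70, 87, 104, 121]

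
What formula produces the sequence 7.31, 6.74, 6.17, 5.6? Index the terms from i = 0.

Check differences: 6.74 - 7.31 = -0.57
6.17 - 6.74 = -0.57
Common difference d = -0.57.
First term a = 7.31.
Formula: S_i = 7.31 - 0.57*i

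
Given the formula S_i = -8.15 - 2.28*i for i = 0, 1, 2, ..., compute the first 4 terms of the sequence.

This is an arithmetic sequence.
i=0: S_0 = -8.15 + -2.28*0 = -8.15
i=1: S_1 = -8.15 + -2.28*1 = -10.43
i=2: S_2 = -8.15 + -2.28*2 = -12.71
i=3: S_3 = -8.15 + -2.28*3 = -14.99
The first 4 terms are: [-8.15, -10.43, -12.71, -14.99]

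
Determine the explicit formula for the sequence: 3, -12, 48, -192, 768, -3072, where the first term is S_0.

Check ratios: -12 / 3 = -4.0
Common ratio r = -4.
First term a = 3.
Formula: S_i = 3 * (-4)^i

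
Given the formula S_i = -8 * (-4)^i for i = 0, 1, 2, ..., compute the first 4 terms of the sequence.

This is a geometric sequence.
i=0: S_0 = -8 * (-4)^0 = -8
i=1: S_1 = -8 * (-4)^1 = 32
i=2: S_2 = -8 * (-4)^2 = -128
i=3: S_3 = -8 * (-4)^3 = 512
The first 4 terms are: [-8, 32, -128, 512]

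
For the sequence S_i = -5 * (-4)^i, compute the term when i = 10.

S_10 = -5 * (-4)^10 = -5 * 1048576 = -5242880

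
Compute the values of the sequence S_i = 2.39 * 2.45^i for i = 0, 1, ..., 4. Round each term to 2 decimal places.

This is a geometric sequence.
i=0: S_0 = 2.39 * 2.45^0 = 2.39
i=1: S_1 = 2.39 * 2.45^1 ≈ 5.86
i=2: S_2 = 2.39 * 2.45^2 ≈ 14.35
i=3: S_3 = 2.39 * 2.45^3 ≈ 35.15
i=4: S_4 = 2.39 * 2.45^4 ≈ 86.11
The first 5 terms are: [2.39, 5.86, 14.35, 35.15, 86.11]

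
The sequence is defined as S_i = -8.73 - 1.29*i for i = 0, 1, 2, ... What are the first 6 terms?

This is an arithmetic sequence.
i=0: S_0 = -8.73 + -1.29*0 = -8.73
i=1: S_1 = -8.73 + -1.29*1 = -10.02
i=2: S_2 = -8.73 + -1.29*2 = -11.31
i=3: S_3 = -8.73 + -1.29*3 = -12.6
i=4: S_4 = -8.73 + -1.29*4 = -13.89
i=5: S_5 = -8.73 + -1.29*5 = -15.18
The first 6 terms are: [-8.73, -10.02, -11.31, -12.6, -13.89, -15.18]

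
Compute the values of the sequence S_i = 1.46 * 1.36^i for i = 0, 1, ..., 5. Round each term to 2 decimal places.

This is a geometric sequence.
i=0: S_0 = 1.46 * 1.36^0 = 1.46
i=1: S_1 = 1.46 * 1.36^1 ≈ 1.99
i=2: S_2 = 1.46 * 1.36^2 ≈ 2.7
i=3: S_3 = 1.46 * 1.36^3 ≈ 3.67
i=4: S_4 = 1.46 * 1.36^4 ≈ 4.99
i=5: S_5 = 1.46 * 1.36^5 ≈ 6.79
The first 6 terms are: [1.46, 1.99, 2.7, 3.67, 4.99, 6.79]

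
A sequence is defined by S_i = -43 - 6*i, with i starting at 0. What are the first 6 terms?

This is an arithmetic sequence.
i=0: S_0 = -43 + -6*0 = -43
i=1: S_1 = -43 + -6*1 = -49
i=2: S_2 = -43 + -6*2 = -55
i=3: S_3 = -43 + -6*3 = -61
i=4: S_4 = -43 + -6*4 = -67
i=5: S_5 = -43 + -6*5 = -73
The first 6 terms are: [-43, -49, -55, -61, -67, -73]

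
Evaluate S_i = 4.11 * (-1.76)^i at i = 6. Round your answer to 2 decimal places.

S_6 = 4.11 * (-1.76)^6 ≈ 4.11 * 29.7219 ≈ 122.16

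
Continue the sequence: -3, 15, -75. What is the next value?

Ratios: 15 / -3 = -5.0
This is a geometric sequence with common ratio r = -5.
Next term = -75 * -5 = 375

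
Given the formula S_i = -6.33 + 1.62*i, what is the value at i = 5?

S_5 = -6.33 + 1.62*5 = -6.33 + 8.1 = 1.77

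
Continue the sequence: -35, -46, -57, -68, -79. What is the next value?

Differences: -46 - -35 = -11
This is an arithmetic sequence with common difference d = -11.
Next term = -79 + -11 = -90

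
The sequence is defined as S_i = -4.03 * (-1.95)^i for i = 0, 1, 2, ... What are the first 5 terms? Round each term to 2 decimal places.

This is a geometric sequence.
i=0: S_0 = -4.03 * (-1.95)^0 = -4.03
i=1: S_1 = -4.03 * (-1.95)^1 ≈ 7.86
i=2: S_2 = -4.03 * (-1.95)^2 ≈ -15.32
i=3: S_3 = -4.03 * (-1.95)^3 ≈ 29.88
i=4: S_4 = -4.03 * (-1.95)^4 ≈ -58.27
The first 5 terms are: [-4.03, 7.86, -15.32, 29.88, -58.27]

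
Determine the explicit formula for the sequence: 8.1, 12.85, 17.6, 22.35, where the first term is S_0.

Check differences: 12.85 - 8.1 = 4.75
17.6 - 12.85 = 4.75
Common difference d = 4.75.
First term a = 8.1.
Formula: S_i = 8.10 + 4.75*i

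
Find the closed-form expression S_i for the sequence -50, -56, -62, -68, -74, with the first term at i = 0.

Check differences: -56 - -50 = -6
-62 - -56 = -6
Common difference d = -6.
First term a = -50.
Formula: S_i = -50 - 6*i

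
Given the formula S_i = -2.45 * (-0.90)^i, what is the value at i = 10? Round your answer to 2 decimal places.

S_10 = -2.45 * (-0.9)^10 ≈ -2.45 * 0.3487 ≈ -0.85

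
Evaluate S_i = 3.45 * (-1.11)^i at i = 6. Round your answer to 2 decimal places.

S_6 = 3.45 * (-1.11)^6 ≈ 3.45 * 1.8704 ≈ 6.45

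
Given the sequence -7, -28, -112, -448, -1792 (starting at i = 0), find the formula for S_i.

Check ratios: -28 / -7 = 4.0
Common ratio r = 4.
First term a = -7.
Formula: S_i = -7 * 4^i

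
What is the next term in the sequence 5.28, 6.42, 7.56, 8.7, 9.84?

Differences: 6.42 - 5.28 = 1.14
This is an arithmetic sequence with common difference d = 1.14.
Next term = 9.84 + 1.14 = 10.98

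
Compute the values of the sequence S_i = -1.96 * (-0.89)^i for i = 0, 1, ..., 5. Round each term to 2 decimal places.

This is a geometric sequence.
i=0: S_0 = -1.96 * (-0.89)^0 = -1.96
i=1: S_1 = -1.96 * (-0.89)^1 ≈ 1.74
i=2: S_2 = -1.96 * (-0.89)^2 ≈ -1.55
i=3: S_3 = -1.96 * (-0.89)^3 ≈ 1.38
i=4: S_4 = -1.96 * (-0.89)^4 ≈ -1.23
i=5: S_5 = -1.96 * (-0.89)^5 ≈ 1.09
The first 6 terms are: [-1.96, 1.74, -1.55, 1.38, -1.23, 1.09]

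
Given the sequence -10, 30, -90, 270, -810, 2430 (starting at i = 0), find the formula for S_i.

Check ratios: 30 / -10 = -3.0
Common ratio r = -3.
First term a = -10.
Formula: S_i = -10 * (-3)^i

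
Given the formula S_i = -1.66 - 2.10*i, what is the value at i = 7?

S_7 = -1.66 + -2.1*7 = -1.66 + -14.7 = -16.36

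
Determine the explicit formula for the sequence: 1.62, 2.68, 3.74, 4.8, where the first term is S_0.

Check differences: 2.68 - 1.62 = 1.06
3.74 - 2.68 = 1.06
Common difference d = 1.06.
First term a = 1.62.
Formula: S_i = 1.62 + 1.06*i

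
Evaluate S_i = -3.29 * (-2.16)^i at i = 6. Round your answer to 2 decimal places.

S_6 = -3.29 * (-2.16)^6 ≈ -3.29 * 101.56 ≈ -334.13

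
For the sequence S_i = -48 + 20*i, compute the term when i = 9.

S_9 = -48 + 20*9 = -48 + 180 = 132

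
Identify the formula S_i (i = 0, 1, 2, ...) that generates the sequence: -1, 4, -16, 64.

Check ratios: 4 / -1 = -4.0
Common ratio r = -4.
First term a = -1.
Formula: S_i = -1 * (-4)^i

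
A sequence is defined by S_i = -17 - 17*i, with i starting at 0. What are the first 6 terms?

This is an arithmetic sequence.
i=0: S_0 = -17 + -17*0 = -17
i=1: S_1 = -17 + -17*1 = -34
i=2: S_2 = -17 + -17*2 = -51
i=3: S_3 = -17 + -17*3 = -68
i=4: S_4 = -17 + -17*4 = -85
i=5: S_5 = -17 + -17*5 = -102
The first 6 terms are: [-17, -34, -51, -68, -85, -102]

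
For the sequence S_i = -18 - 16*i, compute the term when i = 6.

S_6 = -18 + -16*6 = -18 + -96 = -114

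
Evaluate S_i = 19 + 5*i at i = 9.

S_9 = 19 + 5*9 = 19 + 45 = 64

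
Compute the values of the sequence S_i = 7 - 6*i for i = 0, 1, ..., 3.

This is an arithmetic sequence.
i=0: S_0 = 7 + -6*0 = 7
i=1: S_1 = 7 + -6*1 = 1
i=2: S_2 = 7 + -6*2 = -5
i=3: S_3 = 7 + -6*3 = -11
The first 4 terms are: [7, 1, -5, -11]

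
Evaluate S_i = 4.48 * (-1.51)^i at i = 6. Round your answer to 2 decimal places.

S_6 = 4.48 * (-1.51)^6 ≈ 4.48 * 11.8539 ≈ 53.11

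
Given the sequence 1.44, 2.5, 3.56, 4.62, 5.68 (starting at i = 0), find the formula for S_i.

Check differences: 2.5 - 1.44 = 1.06
3.56 - 2.5 = 1.06
Common difference d = 1.06.
First term a = 1.44.
Formula: S_i = 1.44 + 1.06*i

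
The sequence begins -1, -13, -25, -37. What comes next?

Differences: -13 - -1 = -12
This is an arithmetic sequence with common difference d = -12.
Next term = -37 + -12 = -49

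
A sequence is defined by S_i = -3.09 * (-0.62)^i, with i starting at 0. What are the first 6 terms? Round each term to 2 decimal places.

This is a geometric sequence.
i=0: S_0 = -3.09 * (-0.62)^0 = -3.09
i=1: S_1 = -3.09 * (-0.62)^1 ≈ 1.92
i=2: S_2 = -3.09 * (-0.62)^2 ≈ -1.19
i=3: S_3 = -3.09 * (-0.62)^3 ≈ 0.74
i=4: S_4 = -3.09 * (-0.62)^4 ≈ -0.46
i=5: S_5 = -3.09 * (-0.62)^5 ≈ 0.28
The first 6 terms are: [-3.09, 1.92, -1.19, 0.74, -0.46, 0.28]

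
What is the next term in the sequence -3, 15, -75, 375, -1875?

Ratios: 15 / -3 = -5.0
This is a geometric sequence with common ratio r = -5.
Next term = -1875 * -5 = 9375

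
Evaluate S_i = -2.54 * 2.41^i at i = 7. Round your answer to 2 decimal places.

S_7 = -2.54 * 2.41^7 ≈ -2.54 * 472.1927 ≈ -1199.37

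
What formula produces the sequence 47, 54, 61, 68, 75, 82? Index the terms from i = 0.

Check differences: 54 - 47 = 7
61 - 54 = 7
Common difference d = 7.
First term a = 47.
Formula: S_i = 47 + 7*i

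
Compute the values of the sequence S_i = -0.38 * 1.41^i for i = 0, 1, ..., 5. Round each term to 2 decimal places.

This is a geometric sequence.
i=0: S_0 = -0.38 * 1.41^0 = -0.38
i=1: S_1 = -0.38 * 1.41^1 ≈ -0.54
i=2: S_2 = -0.38 * 1.41^2 ≈ -0.76
i=3: S_3 = -0.38 * 1.41^3 ≈ -1.07
i=4: S_4 = -0.38 * 1.41^4 ≈ -1.5
i=5: S_5 = -0.38 * 1.41^5 ≈ -2.12
The first 6 terms are: [-0.38, -0.54, -0.76, -1.07, -1.5, -2.12]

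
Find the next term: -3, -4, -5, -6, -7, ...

Differences: -4 - -3 = -1
This is an arithmetic sequence with common difference d = -1.
Next term = -7 + -1 = -8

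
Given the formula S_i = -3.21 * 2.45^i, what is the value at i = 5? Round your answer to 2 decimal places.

S_5 = -3.21 * 2.45^5 ≈ -3.21 * 88.2735 ≈ -283.36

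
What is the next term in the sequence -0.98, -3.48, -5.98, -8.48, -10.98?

Differences: -3.48 - -0.98 = -2.5
This is an arithmetic sequence with common difference d = -2.5.
Next term = -10.98 + -2.5 = -13.48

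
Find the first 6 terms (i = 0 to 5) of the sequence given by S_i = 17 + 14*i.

This is an arithmetic sequence.
i=0: S_0 = 17 + 14*0 = 17
i=1: S_1 = 17 + 14*1 = 31
i=2: S_2 = 17 + 14*2 = 45
i=3: S_3 = 17 + 14*3 = 59
i=4: S_4 = 17 + 14*4 = 73
i=5: S_5 = 17 + 14*5 = 87
The first 6 terms are: [17, 31, 45, 59, 73, 87]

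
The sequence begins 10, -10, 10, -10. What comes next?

Ratios: -10 / 10 = -1.0
This is a geometric sequence with common ratio r = -1.
Next term = -10 * -1 = 10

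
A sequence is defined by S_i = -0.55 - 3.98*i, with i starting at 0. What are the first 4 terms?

This is an arithmetic sequence.
i=0: S_0 = -0.55 + -3.98*0 = -0.55
i=1: S_1 = -0.55 + -3.98*1 = -4.53
i=2: S_2 = -0.55 + -3.98*2 = -8.51
i=3: S_3 = -0.55 + -3.98*3 = -12.49
The first 4 terms are: [-0.55, -4.53, -8.51, -12.49]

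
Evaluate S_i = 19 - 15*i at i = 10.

S_10 = 19 + -15*10 = 19 + -150 = -131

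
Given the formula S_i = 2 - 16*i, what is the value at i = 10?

S_10 = 2 + -16*10 = 2 + -160 = -158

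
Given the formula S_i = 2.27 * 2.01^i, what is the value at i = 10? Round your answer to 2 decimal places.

S_10 = 2.27 * 2.01^10 ≈ 2.27 * 1076.3675 ≈ 2443.35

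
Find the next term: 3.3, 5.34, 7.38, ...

Differences: 5.34 - 3.3 = 2.04
This is an arithmetic sequence with common difference d = 2.04.
Next term = 7.38 + 2.04 = 9.42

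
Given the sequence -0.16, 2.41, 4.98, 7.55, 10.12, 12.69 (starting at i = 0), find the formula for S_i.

Check differences: 2.41 - -0.16 = 2.57
4.98 - 2.41 = 2.57
Common difference d = 2.57.
First term a = -0.16.
Formula: S_i = -0.16 + 2.57*i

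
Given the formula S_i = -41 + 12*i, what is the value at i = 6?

S_6 = -41 + 12*6 = -41 + 72 = 31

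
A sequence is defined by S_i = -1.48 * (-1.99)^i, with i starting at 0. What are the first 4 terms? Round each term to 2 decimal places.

This is a geometric sequence.
i=0: S_0 = -1.48 * (-1.99)^0 = -1.48
i=1: S_1 = -1.48 * (-1.99)^1 ≈ 2.95
i=2: S_2 = -1.48 * (-1.99)^2 ≈ -5.86
i=3: S_3 = -1.48 * (-1.99)^3 ≈ 11.66
The first 4 terms are: [-1.48, 2.95, -5.86, 11.66]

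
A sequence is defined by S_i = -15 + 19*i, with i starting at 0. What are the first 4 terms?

This is an arithmetic sequence.
i=0: S_0 = -15 + 19*0 = -15
i=1: S_1 = -15 + 19*1 = 4
i=2: S_2 = -15 + 19*2 = 23
i=3: S_3 = -15 + 19*3 = 42
The first 4 terms are: [-15, 4, 23, 42]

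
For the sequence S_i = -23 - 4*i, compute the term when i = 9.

S_9 = -23 + -4*9 = -23 + -36 = -59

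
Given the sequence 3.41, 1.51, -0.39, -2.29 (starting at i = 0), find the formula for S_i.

Check differences: 1.51 - 3.41 = -1.9
-0.39 - 1.51 = -1.9
Common difference d = -1.9.
First term a = 3.41.
Formula: S_i = 3.41 - 1.90*i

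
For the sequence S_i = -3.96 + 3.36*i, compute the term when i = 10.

S_10 = -3.96 + 3.36*10 = -3.96 + 33.6 = 29.64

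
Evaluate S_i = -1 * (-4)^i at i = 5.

S_5 = -1 * (-4)^5 = -1 * -1024 = 1024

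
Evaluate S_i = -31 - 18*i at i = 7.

S_7 = -31 + -18*7 = -31 + -126 = -157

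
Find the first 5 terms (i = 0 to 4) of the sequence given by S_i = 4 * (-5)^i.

This is a geometric sequence.
i=0: S_0 = 4 * (-5)^0 = 4
i=1: S_1 = 4 * (-5)^1 = -20
i=2: S_2 = 4 * (-5)^2 = 100
i=3: S_3 = 4 * (-5)^3 = -500
i=4: S_4 = 4 * (-5)^4 = 2500
The first 5 terms are: [4, -20, 100, -500, 2500]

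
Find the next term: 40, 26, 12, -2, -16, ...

Differences: 26 - 40 = -14
This is an arithmetic sequence with common difference d = -14.
Next term = -16 + -14 = -30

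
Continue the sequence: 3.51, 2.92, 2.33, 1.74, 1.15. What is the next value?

Differences: 2.92 - 3.51 = -0.59
This is an arithmetic sequence with common difference d = -0.59.
Next term = 1.15 + -0.59 = 0.56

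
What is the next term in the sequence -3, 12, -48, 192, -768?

Ratios: 12 / -3 = -4.0
This is a geometric sequence with common ratio r = -4.
Next term = -768 * -4 = 3072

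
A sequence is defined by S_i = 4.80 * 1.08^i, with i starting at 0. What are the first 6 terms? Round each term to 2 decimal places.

This is a geometric sequence.
i=0: S_0 = 4.8 * 1.08^0 = 4.8
i=1: S_1 = 4.8 * 1.08^1 ≈ 5.18
i=2: S_2 = 4.8 * 1.08^2 ≈ 5.6
i=3: S_3 = 4.8 * 1.08^3 ≈ 6.05
i=4: S_4 = 4.8 * 1.08^4 ≈ 6.53
i=5: S_5 = 4.8 * 1.08^5 ≈ 7.05
The first 6 terms are: [4.8, 5.18, 5.6, 6.05, 6.53, 7.05]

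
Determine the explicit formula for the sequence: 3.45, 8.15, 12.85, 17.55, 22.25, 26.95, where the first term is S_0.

Check differences: 8.15 - 3.45 = 4.7
12.85 - 8.15 = 4.7
Common difference d = 4.7.
First term a = 3.45.
Formula: S_i = 3.45 + 4.70*i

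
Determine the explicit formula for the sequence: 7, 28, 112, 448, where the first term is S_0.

Check ratios: 28 / 7 = 4.0
Common ratio r = 4.
First term a = 7.
Formula: S_i = 7 * 4^i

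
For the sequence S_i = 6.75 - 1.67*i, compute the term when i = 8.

S_8 = 6.75 + -1.67*8 = 6.75 + -13.36 = -6.61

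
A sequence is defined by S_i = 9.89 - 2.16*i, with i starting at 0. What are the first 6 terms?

This is an arithmetic sequence.
i=0: S_0 = 9.89 + -2.16*0 = 9.89
i=1: S_1 = 9.89 + -2.16*1 = 7.73
i=2: S_2 = 9.89 + -2.16*2 = 5.57
i=3: S_3 = 9.89 + -2.16*3 = 3.41
i=4: S_4 = 9.89 + -2.16*4 = 1.25
i=5: S_5 = 9.89 + -2.16*5 = -0.91
The first 6 terms are: [9.89, 7.73, 5.57, 3.41, 1.25, -0.91]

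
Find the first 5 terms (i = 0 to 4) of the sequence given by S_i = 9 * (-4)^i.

This is a geometric sequence.
i=0: S_0 = 9 * (-4)^0 = 9
i=1: S_1 = 9 * (-4)^1 = -36
i=2: S_2 = 9 * (-4)^2 = 144
i=3: S_3 = 9 * (-4)^3 = -576
i=4: S_4 = 9 * (-4)^4 = 2304
The first 5 terms are: [9, -36, 144, -576, 2304]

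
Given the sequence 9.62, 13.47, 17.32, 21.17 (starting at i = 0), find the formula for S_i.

Check differences: 13.47 - 9.62 = 3.85
17.32 - 13.47 = 3.85
Common difference d = 3.85.
First term a = 9.62.
Formula: S_i = 9.62 + 3.85*i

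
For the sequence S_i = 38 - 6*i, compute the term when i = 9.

S_9 = 38 + -6*9 = 38 + -54 = -16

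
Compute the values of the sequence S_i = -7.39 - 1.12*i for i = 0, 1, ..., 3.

This is an arithmetic sequence.
i=0: S_0 = -7.39 + -1.12*0 = -7.39
i=1: S_1 = -7.39 + -1.12*1 = -8.51
i=2: S_2 = -7.39 + -1.12*2 = -9.63
i=3: S_3 = -7.39 + -1.12*3 = -10.75
The first 4 terms are: [-7.39, -8.51, -9.63, -10.75]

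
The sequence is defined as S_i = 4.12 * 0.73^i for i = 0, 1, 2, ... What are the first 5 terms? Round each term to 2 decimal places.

This is a geometric sequence.
i=0: S_0 = 4.12 * 0.73^0 = 4.12
i=1: S_1 = 4.12 * 0.73^1 ≈ 3.01
i=2: S_2 = 4.12 * 0.73^2 ≈ 2.2
i=3: S_3 = 4.12 * 0.73^3 ≈ 1.6
i=4: S_4 = 4.12 * 0.73^4 ≈ 1.17
The first 5 terms are: [4.12, 3.01, 2.2, 1.6, 1.17]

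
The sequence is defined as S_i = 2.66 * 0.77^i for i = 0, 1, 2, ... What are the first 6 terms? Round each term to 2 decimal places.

This is a geometric sequence.
i=0: S_0 = 2.66 * 0.77^0 = 2.66
i=1: S_1 = 2.66 * 0.77^1 ≈ 2.05
i=2: S_2 = 2.66 * 0.77^2 ≈ 1.58
i=3: S_3 = 2.66 * 0.77^3 ≈ 1.21
i=4: S_4 = 2.66 * 0.77^4 ≈ 0.94
i=5: S_5 = 2.66 * 0.77^5 ≈ 0.72
The first 6 terms are: [2.66, 2.05, 1.58, 1.21, 0.94, 0.72]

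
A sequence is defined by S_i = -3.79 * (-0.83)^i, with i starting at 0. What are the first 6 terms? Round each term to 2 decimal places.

This is a geometric sequence.
i=0: S_0 = -3.79 * (-0.83)^0 = -3.79
i=1: S_1 = -3.79 * (-0.83)^1 ≈ 3.15
i=2: S_2 = -3.79 * (-0.83)^2 ≈ -2.61
i=3: S_3 = -3.79 * (-0.83)^3 ≈ 2.17
i=4: S_4 = -3.79 * (-0.83)^4 ≈ -1.8
i=5: S_5 = -3.79 * (-0.83)^5 ≈ 1.49
The first 6 terms are: [-3.79, 3.15, -2.61, 2.17, -1.8, 1.49]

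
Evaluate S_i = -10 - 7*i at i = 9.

S_9 = -10 + -7*9 = -10 + -63 = -73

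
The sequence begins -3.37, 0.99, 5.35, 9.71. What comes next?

Differences: 0.99 - -3.37 = 4.36
This is an arithmetic sequence with common difference d = 4.36.
Next term = 9.71 + 4.36 = 14.07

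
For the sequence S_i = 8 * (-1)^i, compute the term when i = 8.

S_8 = 8 * (-1)^8 = 8 * 1 = 8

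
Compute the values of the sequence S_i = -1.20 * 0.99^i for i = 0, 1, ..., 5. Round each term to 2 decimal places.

This is a geometric sequence.
i=0: S_0 = -1.2 * 0.99^0 = -1.2
i=1: S_1 = -1.2 * 0.99^1 ≈ -1.19
i=2: S_2 = -1.2 * 0.99^2 ≈ -1.18
i=3: S_3 = -1.2 * 0.99^3 ≈ -1.16
i=4: S_4 = -1.2 * 0.99^4 ≈ -1.15
i=5: S_5 = -1.2 * 0.99^5 ≈ -1.14
The first 6 terms are: [-1.2, -1.19, -1.18, -1.16, -1.15, -1.14]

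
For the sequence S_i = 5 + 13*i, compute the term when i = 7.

S_7 = 5 + 13*7 = 5 + 91 = 96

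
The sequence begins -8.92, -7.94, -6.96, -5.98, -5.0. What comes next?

Differences: -7.94 - -8.92 = 0.98
This is an arithmetic sequence with common difference d = 0.98.
Next term = -5.0 + 0.98 = -4.02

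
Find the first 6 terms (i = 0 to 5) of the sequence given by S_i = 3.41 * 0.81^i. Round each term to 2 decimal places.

This is a geometric sequence.
i=0: S_0 = 3.41 * 0.81^0 = 3.41
i=1: S_1 = 3.41 * 0.81^1 ≈ 2.76
i=2: S_2 = 3.41 * 0.81^2 ≈ 2.24
i=3: S_3 = 3.41 * 0.81^3 ≈ 1.81
i=4: S_4 = 3.41 * 0.81^4 ≈ 1.47
i=5: S_5 = 3.41 * 0.81^5 ≈ 1.19
The first 6 terms are: [3.41, 2.76, 2.24, 1.81, 1.47, 1.19]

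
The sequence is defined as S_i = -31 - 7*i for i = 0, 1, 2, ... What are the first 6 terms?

This is an arithmetic sequence.
i=0: S_0 = -31 + -7*0 = -31
i=1: S_1 = -31 + -7*1 = -38
i=2: S_2 = -31 + -7*2 = -45
i=3: S_3 = -31 + -7*3 = -52
i=4: S_4 = -31 + -7*4 = -59
i=5: S_5 = -31 + -7*5 = -66
The first 6 terms are: [-31, -38, -45, -52, -59, -66]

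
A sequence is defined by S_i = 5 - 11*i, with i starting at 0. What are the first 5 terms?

This is an arithmetic sequence.
i=0: S_0 = 5 + -11*0 = 5
i=1: S_1 = 5 + -11*1 = -6
i=2: S_2 = 5 + -11*2 = -17
i=3: S_3 = 5 + -11*3 = -28
i=4: S_4 = 5 + -11*4 = -39
The first 5 terms are: [5, -6, -17, -28, -39]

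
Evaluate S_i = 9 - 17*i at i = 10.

S_10 = 9 + -17*10 = 9 + -170 = -161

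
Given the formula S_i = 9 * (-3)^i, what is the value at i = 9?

S_9 = 9 * (-3)^9 = 9 * -19683 = -177147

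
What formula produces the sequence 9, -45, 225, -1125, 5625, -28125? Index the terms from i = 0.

Check ratios: -45 / 9 = -5.0
Common ratio r = -5.
First term a = 9.
Formula: S_i = 9 * (-5)^i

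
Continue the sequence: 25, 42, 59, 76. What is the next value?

Differences: 42 - 25 = 17
This is an arithmetic sequence with common difference d = 17.
Next term = 76 + 17 = 93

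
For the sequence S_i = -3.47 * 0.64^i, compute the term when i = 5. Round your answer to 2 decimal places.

S_5 = -3.47 * 0.64^5 ≈ -3.47 * 0.1074 ≈ -0.37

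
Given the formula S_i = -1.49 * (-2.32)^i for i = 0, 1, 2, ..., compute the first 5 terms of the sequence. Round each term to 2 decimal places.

This is a geometric sequence.
i=0: S_0 = -1.49 * (-2.32)^0 = -1.49
i=1: S_1 = -1.49 * (-2.32)^1 ≈ 3.46
i=2: S_2 = -1.49 * (-2.32)^2 ≈ -8.02
i=3: S_3 = -1.49 * (-2.32)^3 ≈ 18.61
i=4: S_4 = -1.49 * (-2.32)^4 ≈ -43.17
The first 5 terms are: [-1.49, 3.46, -8.02, 18.61, -43.17]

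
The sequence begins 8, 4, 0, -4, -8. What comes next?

Differences: 4 - 8 = -4
This is an arithmetic sequence with common difference d = -4.
Next term = -8 + -4 = -12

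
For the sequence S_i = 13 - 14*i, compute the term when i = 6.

S_6 = 13 + -14*6 = 13 + -84 = -71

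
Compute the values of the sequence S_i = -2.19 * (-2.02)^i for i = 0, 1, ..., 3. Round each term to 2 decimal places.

This is a geometric sequence.
i=0: S_0 = -2.19 * (-2.02)^0 = -2.19
i=1: S_1 = -2.19 * (-2.02)^1 ≈ 4.42
i=2: S_2 = -2.19 * (-2.02)^2 ≈ -8.94
i=3: S_3 = -2.19 * (-2.02)^3 ≈ 18.05
The first 4 terms are: [-2.19, 4.42, -8.94, 18.05]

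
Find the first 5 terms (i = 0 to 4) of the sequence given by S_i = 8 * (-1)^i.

This is a geometric sequence.
i=0: S_0 = 8 * (-1)^0 = 8
i=1: S_1 = 8 * (-1)^1 = -8
i=2: S_2 = 8 * (-1)^2 = 8
i=3: S_3 = 8 * (-1)^3 = -8
i=4: S_4 = 8 * (-1)^4 = 8
The first 5 terms are: [8, -8, 8, -8, 8]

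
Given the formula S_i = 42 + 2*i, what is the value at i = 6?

S_6 = 42 + 2*6 = 42 + 12 = 54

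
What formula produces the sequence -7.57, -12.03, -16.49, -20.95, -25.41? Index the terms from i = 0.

Check differences: -12.03 - -7.57 = -4.46
-16.49 - -12.03 = -4.46
Common difference d = -4.46.
First term a = -7.57.
Formula: S_i = -7.57 - 4.46*i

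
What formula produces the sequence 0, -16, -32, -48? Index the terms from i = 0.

Check differences: -16 - 0 = -16
-32 - -16 = -16
Common difference d = -16.
First term a = 0.
Formula: S_i = 0 - 16*i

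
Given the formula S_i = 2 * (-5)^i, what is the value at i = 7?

S_7 = 2 * (-5)^7 = 2 * -78125 = -156250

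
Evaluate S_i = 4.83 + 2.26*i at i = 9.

S_9 = 4.83 + 2.26*9 = 4.83 + 20.34 = 25.17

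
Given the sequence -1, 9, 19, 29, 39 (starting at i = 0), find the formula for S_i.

Check differences: 9 - -1 = 10
19 - 9 = 10
Common difference d = 10.
First term a = -1.
Formula: S_i = -1 + 10*i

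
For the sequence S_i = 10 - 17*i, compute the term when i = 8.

S_8 = 10 + -17*8 = 10 + -136 = -126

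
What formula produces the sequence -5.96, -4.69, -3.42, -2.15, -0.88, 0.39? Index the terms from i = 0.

Check differences: -4.69 - -5.96 = 1.27
-3.42 - -4.69 = 1.27
Common difference d = 1.27.
First term a = -5.96.
Formula: S_i = -5.96 + 1.27*i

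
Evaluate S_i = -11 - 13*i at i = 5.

S_5 = -11 + -13*5 = -11 + -65 = -76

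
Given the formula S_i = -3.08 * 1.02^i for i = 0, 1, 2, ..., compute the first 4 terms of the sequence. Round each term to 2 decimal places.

This is a geometric sequence.
i=0: S_0 = -3.08 * 1.02^0 = -3.08
i=1: S_1 = -3.08 * 1.02^1 ≈ -3.14
i=2: S_2 = -3.08 * 1.02^2 ≈ -3.2
i=3: S_3 = -3.08 * 1.02^3 ≈ -3.27
The first 4 terms are: [-3.08, -3.14, -3.2, -3.27]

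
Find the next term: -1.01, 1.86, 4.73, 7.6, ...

Differences: 1.86 - -1.01 = 2.87
This is an arithmetic sequence with common difference d = 2.87.
Next term = 7.6 + 2.87 = 10.47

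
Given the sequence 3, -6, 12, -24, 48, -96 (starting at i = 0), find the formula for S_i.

Check ratios: -6 / 3 = -2.0
Common ratio r = -2.
First term a = 3.
Formula: S_i = 3 * (-2)^i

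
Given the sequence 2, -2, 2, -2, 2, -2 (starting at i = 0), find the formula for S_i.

Check ratios: -2 / 2 = -1.0
Common ratio r = -1.
First term a = 2.
Formula: S_i = 2 * (-1)^i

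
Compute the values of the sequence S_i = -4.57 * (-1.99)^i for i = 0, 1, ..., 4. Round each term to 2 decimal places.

This is a geometric sequence.
i=0: S_0 = -4.57 * (-1.99)^0 = -4.57
i=1: S_1 = -4.57 * (-1.99)^1 ≈ 9.09
i=2: S_2 = -4.57 * (-1.99)^2 ≈ -18.1
i=3: S_3 = -4.57 * (-1.99)^3 ≈ 36.01
i=4: S_4 = -4.57 * (-1.99)^4 ≈ -71.67
The first 5 terms are: [-4.57, 9.09, -18.1, 36.01, -71.67]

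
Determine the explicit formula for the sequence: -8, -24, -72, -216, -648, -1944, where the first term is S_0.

Check ratios: -24 / -8 = 3.0
Common ratio r = 3.
First term a = -8.
Formula: S_i = -8 * 3^i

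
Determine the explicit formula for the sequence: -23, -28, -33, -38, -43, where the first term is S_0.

Check differences: -28 - -23 = -5
-33 - -28 = -5
Common difference d = -5.
First term a = -23.
Formula: S_i = -23 - 5*i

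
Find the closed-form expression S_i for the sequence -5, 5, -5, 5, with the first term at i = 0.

Check ratios: 5 / -5 = -1.0
Common ratio r = -1.
First term a = -5.
Formula: S_i = -5 * (-1)^i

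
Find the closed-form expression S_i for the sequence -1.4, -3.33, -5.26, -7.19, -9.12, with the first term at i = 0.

Check differences: -3.33 - -1.4 = -1.93
-5.26 - -3.33 = -1.93
Common difference d = -1.93.
First term a = -1.4.
Formula: S_i = -1.40 - 1.93*i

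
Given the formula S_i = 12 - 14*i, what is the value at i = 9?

S_9 = 12 + -14*9 = 12 + -126 = -114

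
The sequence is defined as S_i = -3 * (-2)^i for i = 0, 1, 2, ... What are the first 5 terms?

This is a geometric sequence.
i=0: S_0 = -3 * (-2)^0 = -3
i=1: S_1 = -3 * (-2)^1 = 6
i=2: S_2 = -3 * (-2)^2 = -12
i=3: S_3 = -3 * (-2)^3 = 24
i=4: S_4 = -3 * (-2)^4 = -48
The first 5 terms are: [-3, 6, -12, 24, -48]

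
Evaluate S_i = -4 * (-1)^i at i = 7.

S_7 = -4 * (-1)^7 = -4 * -1 = 4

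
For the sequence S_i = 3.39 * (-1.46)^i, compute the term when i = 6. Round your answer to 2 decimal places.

S_6 = 3.39 * (-1.46)^6 ≈ 3.39 * 9.6854 ≈ 32.83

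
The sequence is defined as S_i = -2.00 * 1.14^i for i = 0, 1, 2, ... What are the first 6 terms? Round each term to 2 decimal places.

This is a geometric sequence.
i=0: S_0 = -2.0 * 1.14^0 = -2.0
i=1: S_1 = -2.0 * 1.14^1 = -2.28
i=2: S_2 = -2.0 * 1.14^2 ≈ -2.6
i=3: S_3 = -2.0 * 1.14^3 ≈ -2.96
i=4: S_4 = -2.0 * 1.14^4 ≈ -3.38
i=5: S_5 = -2.0 * 1.14^5 ≈ -3.85
The first 6 terms are: [-2.0, -2.28, -2.6, -2.96, -3.38, -3.85]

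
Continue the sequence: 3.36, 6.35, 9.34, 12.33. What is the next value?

Differences: 6.35 - 3.36 = 2.99
This is an arithmetic sequence with common difference d = 2.99.
Next term = 12.33 + 2.99 = 15.32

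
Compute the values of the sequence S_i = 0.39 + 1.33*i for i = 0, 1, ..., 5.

This is an arithmetic sequence.
i=0: S_0 = 0.39 + 1.33*0 = 0.39
i=1: S_1 = 0.39 + 1.33*1 = 1.72
i=2: S_2 = 0.39 + 1.33*2 = 3.05
i=3: S_3 = 0.39 + 1.33*3 = 4.38
i=4: S_4 = 0.39 + 1.33*4 = 5.71
i=5: S_5 = 0.39 + 1.33*5 = 7.04
The first 6 terms are: [0.39, 1.72, 3.05, 4.38, 5.71, 7.04]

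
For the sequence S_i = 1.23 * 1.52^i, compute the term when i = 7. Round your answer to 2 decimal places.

S_7 = 1.23 * 1.52^7 ≈ 1.23 * 18.7458 ≈ 23.06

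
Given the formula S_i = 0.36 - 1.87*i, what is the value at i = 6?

S_6 = 0.36 + -1.87*6 = 0.36 + -11.22 = -10.86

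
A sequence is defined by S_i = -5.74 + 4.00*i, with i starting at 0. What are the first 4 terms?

This is an arithmetic sequence.
i=0: S_0 = -5.74 + 4.0*0 = -5.74
i=1: S_1 = -5.74 + 4.0*1 = -1.74
i=2: S_2 = -5.74 + 4.0*2 = 2.26
i=3: S_3 = -5.74 + 4.0*3 = 6.26
The first 4 terms are: [-5.74, -1.74, 2.26, 6.26]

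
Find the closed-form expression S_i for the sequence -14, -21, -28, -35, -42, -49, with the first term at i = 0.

Check differences: -21 - -14 = -7
-28 - -21 = -7
Common difference d = -7.
First term a = -14.
Formula: S_i = -14 - 7*i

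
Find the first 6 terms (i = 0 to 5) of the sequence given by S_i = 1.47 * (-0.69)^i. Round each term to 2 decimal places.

This is a geometric sequence.
i=0: S_0 = 1.47 * (-0.69)^0 = 1.47
i=1: S_1 = 1.47 * (-0.69)^1 ≈ -1.01
i=2: S_2 = 1.47 * (-0.69)^2 ≈ 0.7
i=3: S_3 = 1.47 * (-0.69)^3 ≈ -0.48
i=4: S_4 = 1.47 * (-0.69)^4 ≈ 0.33
i=5: S_5 = 1.47 * (-0.69)^5 ≈ -0.23
The first 6 terms are: [1.47, -1.01, 0.7, -0.48, 0.33, -0.23]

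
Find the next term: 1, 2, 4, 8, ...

Ratios: 2 / 1 = 2.0
This is a geometric sequence with common ratio r = 2.
Next term = 8 * 2 = 16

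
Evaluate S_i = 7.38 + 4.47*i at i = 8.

S_8 = 7.38 + 4.47*8 = 7.38 + 35.76 = 43.14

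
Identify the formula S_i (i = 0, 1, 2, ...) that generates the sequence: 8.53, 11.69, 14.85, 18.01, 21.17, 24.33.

Check differences: 11.69 - 8.53 = 3.16
14.85 - 11.69 = 3.16
Common difference d = 3.16.
First term a = 8.53.
Formula: S_i = 8.53 + 3.16*i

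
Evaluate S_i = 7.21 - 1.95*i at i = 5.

S_5 = 7.21 + -1.95*5 = 7.21 + -9.75 = -2.54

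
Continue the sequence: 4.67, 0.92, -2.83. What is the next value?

Differences: 0.92 - 4.67 = -3.75
This is an arithmetic sequence with common difference d = -3.75.
Next term = -2.83 + -3.75 = -6.58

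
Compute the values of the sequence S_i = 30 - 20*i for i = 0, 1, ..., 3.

This is an arithmetic sequence.
i=0: S_0 = 30 + -20*0 = 30
i=1: S_1 = 30 + -20*1 = 10
i=2: S_2 = 30 + -20*2 = -10
i=3: S_3 = 30 + -20*3 = -30
The first 4 terms are: [30, 10, -10, -30]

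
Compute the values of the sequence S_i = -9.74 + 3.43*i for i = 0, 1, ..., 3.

This is an arithmetic sequence.
i=0: S_0 = -9.74 + 3.43*0 = -9.74
i=1: S_1 = -9.74 + 3.43*1 = -6.31
i=2: S_2 = -9.74 + 3.43*2 = -2.88
i=3: S_3 = -9.74 + 3.43*3 = 0.55
The first 4 terms are: [-9.74, -6.31, -2.88, 0.55]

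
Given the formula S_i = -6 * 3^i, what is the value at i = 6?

S_6 = -6 * 3^6 = -6 * 729 = -4374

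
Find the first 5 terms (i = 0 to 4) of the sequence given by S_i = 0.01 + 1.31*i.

This is an arithmetic sequence.
i=0: S_0 = 0.01 + 1.31*0 = 0.01
i=1: S_1 = 0.01 + 1.31*1 = 1.32
i=2: S_2 = 0.01 + 1.31*2 = 2.63
i=3: S_3 = 0.01 + 1.31*3 = 3.94
i=4: S_4 = 0.01 + 1.31*4 = 5.25
The first 5 terms are: [0.01, 1.32, 2.63, 3.94, 5.25]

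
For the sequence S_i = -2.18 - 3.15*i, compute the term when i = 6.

S_6 = -2.18 + -3.15*6 = -2.18 + -18.9 = -21.08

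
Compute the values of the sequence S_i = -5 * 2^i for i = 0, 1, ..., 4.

This is a geometric sequence.
i=0: S_0 = -5 * 2^0 = -5
i=1: S_1 = -5 * 2^1 = -10
i=2: S_2 = -5 * 2^2 = -20
i=3: S_3 = -5 * 2^3 = -40
i=4: S_4 = -5 * 2^4 = -80
The first 5 terms are: [-5, -10, -20, -40, -80]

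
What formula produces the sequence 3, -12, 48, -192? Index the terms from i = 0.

Check ratios: -12 / 3 = -4.0
Common ratio r = -4.
First term a = 3.
Formula: S_i = 3 * (-4)^i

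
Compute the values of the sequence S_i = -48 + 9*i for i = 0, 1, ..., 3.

This is an arithmetic sequence.
i=0: S_0 = -48 + 9*0 = -48
i=1: S_1 = -48 + 9*1 = -39
i=2: S_2 = -48 + 9*2 = -30
i=3: S_3 = -48 + 9*3 = -21
The first 4 terms are: [-48, -39, -30, -21]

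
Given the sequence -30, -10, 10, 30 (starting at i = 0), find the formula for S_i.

Check differences: -10 - -30 = 20
10 - -10 = 20
Common difference d = 20.
First term a = -30.
Formula: S_i = -30 + 20*i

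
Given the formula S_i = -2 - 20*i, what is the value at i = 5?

S_5 = -2 + -20*5 = -2 + -100 = -102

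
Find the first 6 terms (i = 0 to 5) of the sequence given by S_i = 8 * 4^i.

This is a geometric sequence.
i=0: S_0 = 8 * 4^0 = 8
i=1: S_1 = 8 * 4^1 = 32
i=2: S_2 = 8 * 4^2 = 128
i=3: S_3 = 8 * 4^3 = 512
i=4: S_4 = 8 * 4^4 = 2048
i=5: S_5 = 8 * 4^5 = 8192
The first 6 terms are: [8, 32, 128, 512, 2048, 8192]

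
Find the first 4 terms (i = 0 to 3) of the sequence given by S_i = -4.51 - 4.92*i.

This is an arithmetic sequence.
i=0: S_0 = -4.51 + -4.92*0 = -4.51
i=1: S_1 = -4.51 + -4.92*1 = -9.43
i=2: S_2 = -4.51 + -4.92*2 = -14.35
i=3: S_3 = -4.51 + -4.92*3 = -19.27
The first 4 terms are: [-4.51, -9.43, -14.35, -19.27]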